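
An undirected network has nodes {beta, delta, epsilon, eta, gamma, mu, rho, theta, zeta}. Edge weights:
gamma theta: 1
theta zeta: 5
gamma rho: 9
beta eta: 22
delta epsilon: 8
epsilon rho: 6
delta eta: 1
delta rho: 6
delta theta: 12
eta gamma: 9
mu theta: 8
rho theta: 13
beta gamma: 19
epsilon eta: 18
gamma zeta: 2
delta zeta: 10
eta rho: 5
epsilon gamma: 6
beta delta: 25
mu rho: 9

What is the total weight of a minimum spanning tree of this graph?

48

Kruskal's algorithm — process edges by increasing weight (ties by edge label):
delta eta (1): add — endpoints in different components.
gamma theta (1): add — endpoints in different components.
gamma zeta (2): add — endpoints in different components.
eta rho (5): add — endpoints in different components.
theta zeta (5): skip — theta and zeta already connected.
delta rho (6): skip — delta and rho already connected.
epsilon gamma (6): add — endpoints in different components.
epsilon rho (6): add — endpoints in different components.
delta epsilon (8): skip — delta and epsilon already connected.
mu theta (8): add — endpoints in different components.
eta gamma (9): skip — eta and gamma already connected.
gamma rho (9): skip — rho and gamma already connected.
mu rho (9): skip — mu and rho already connected.
delta zeta (10): skip — delta and zeta already connected.
delta theta (12): skip — delta and theta already connected.
rho theta (13): skip — theta and rho already connected.
epsilon eta (18): skip — eta and epsilon already connected.
beta gamma (19): add — endpoints in different components.
MST edges: delta eta, gamma theta, gamma zeta, eta rho, epsilon gamma, epsilon rho, mu theta, beta gamma; total weight 1+1+2+5+6+6+8+19 = 48.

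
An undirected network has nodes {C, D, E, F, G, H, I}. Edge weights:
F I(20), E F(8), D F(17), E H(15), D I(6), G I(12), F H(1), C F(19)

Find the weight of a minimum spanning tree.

63

Prim's algorithm from I:
Step 1: frontier [D I 6, G I 12, F I 20] → take D I (6); add D.
Step 2: frontier [D F 17, G I 12, F I 20] → take G I (12); add G.
Step 3: frontier [D F 17, F I 20] → take D F (17); add F.
Step 4: frontier [F H 1, E F 8, C F 19] → take F H (1); add H.
Step 5: frontier [E F 8, C F 19, E H 15] → take E F (8); add E.
Step 6: frontier [C F 19] → take C F (19); add C.
MST edges: D I, G I, D F, F H, E F, C F; total weight 6+12+17+1+8+19 = 63.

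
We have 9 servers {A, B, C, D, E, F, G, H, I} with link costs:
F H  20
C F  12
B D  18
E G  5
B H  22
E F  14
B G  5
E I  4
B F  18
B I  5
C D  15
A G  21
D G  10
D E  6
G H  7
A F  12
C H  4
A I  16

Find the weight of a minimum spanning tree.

Kruskal: consider edges lightest-first.
C H (4): add — endpoints in different components.
E I (4): add — endpoints in different components.
B G (5): add — endpoints in different components.
B I (5): add — endpoints in different components.
E G (5): skip — E and G already connected.
D E (6): add — endpoints in different components.
G H (7): add — endpoints in different components.
D G (10): skip — D and G already connected.
A F (12): add — endpoints in different components.
C F (12): add — endpoints in different components.
MST edges: C H, E I, B G, B I, D E, G H, A F, C F; total weight 4+4+5+5+6+7+12+12 = 55.

55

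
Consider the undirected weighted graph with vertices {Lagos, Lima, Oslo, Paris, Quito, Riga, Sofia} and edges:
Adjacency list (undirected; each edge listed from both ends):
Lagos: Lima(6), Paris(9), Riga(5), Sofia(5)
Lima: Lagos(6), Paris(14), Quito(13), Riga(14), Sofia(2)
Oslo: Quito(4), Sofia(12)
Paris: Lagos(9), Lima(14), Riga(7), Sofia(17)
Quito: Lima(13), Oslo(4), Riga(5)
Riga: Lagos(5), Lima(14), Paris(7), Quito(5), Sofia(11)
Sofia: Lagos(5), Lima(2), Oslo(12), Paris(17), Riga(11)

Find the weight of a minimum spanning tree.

28

Kruskal's algorithm — process edges by increasing weight (ties by edge label):
Lima—Sofia (2): add. Components now {Riga} {Quito} {Paris} {Lima,Sofia} {Oslo} {Lagos}
Oslo—Quito (4): add. Components now {Riga} {Oslo,Quito} {Paris} {Lima,Sofia} {Lagos}
Lagos—Riga (5): add. Components now {Lagos,Riga} {Oslo,Quito} {Paris} {Lima,Sofia}
Lagos—Sofia (5): add. Components now {Lagos,Lima,Riga,Sofia} {Oslo,Quito} {Paris}
Quito—Riga (5): add. Components now {Lagos,Lima,Oslo,Quito,Riga,Sofia} {Paris}
Lagos—Lima (6): skip — Lima and Lagos already connected.
Paris—Riga (7): add. Components now {Lagos,Lima,Oslo,Paris,Quito,Riga,Sofia}
MST edges: Lima—Sofia, Oslo—Quito, Lagos—Riga, Lagos—Sofia, Quito—Riga, Paris—Riga; total weight 2+4+5+5+5+7 = 28.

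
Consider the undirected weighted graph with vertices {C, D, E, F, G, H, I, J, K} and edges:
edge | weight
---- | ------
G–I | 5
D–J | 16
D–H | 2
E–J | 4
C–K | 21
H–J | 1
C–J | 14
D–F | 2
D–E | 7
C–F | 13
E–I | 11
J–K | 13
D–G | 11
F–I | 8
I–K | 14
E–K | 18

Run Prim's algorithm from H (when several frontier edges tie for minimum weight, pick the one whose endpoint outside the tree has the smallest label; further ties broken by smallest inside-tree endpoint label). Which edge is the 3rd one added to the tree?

D-F

Prim, starting at H.
Step 1: cheapest edge leaving the tree is H–J (1); add J.
Step 2: cheapest edge leaving the tree is D–H (2); add D.
Step 3: cheapest edge leaving the tree is D–F (2); add F.
Step 4: cheapest edge leaving the tree is E–J (4); add E.
Step 5: cheapest edge leaving the tree is F–I (8); add I.
Step 6: cheapest edge leaving the tree is G–I (5); add G.
Step 7: cheapest edge leaving the tree is C–F (13); add C.
Step 8: cheapest edge leaving the tree is J–K (13); add K.
The 3rd edge added is D–F.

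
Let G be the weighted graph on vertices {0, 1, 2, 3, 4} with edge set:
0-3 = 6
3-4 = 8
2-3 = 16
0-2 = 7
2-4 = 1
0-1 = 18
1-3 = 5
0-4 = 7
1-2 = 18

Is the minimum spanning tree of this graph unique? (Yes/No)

Sort edges by weight, then run Kruskal:
2-4 (1): add — endpoints in different components.
1-3 (5): add — endpoints in different components.
0-3 (6): add — endpoints in different components.
0-2 (7): add — endpoints in different components.
Non-tree edge 0-4 has weight 7, equal to the heaviest edge on its tree cycle — swapping gives another MST of the same weight. Not unique.

No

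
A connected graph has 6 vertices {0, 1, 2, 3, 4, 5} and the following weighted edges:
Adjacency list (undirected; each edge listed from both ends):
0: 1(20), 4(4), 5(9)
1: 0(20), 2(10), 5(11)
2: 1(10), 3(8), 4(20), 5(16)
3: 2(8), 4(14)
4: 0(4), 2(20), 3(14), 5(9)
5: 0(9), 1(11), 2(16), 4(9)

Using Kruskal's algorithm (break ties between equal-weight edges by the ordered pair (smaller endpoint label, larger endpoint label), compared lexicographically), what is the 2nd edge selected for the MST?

Sort edges by weight, then run Kruskal:
0–4 (4): add — endpoints in different components.
2–3 (8): add — endpoints in different components.
0–5 (9): add — endpoints in different components.
4–5 (9): skip — 4 and 5 already connected.
1–2 (10): add — endpoints in different components.
1–5 (11): add — endpoints in different components.
The 2nd edge added is 2–3.

2-3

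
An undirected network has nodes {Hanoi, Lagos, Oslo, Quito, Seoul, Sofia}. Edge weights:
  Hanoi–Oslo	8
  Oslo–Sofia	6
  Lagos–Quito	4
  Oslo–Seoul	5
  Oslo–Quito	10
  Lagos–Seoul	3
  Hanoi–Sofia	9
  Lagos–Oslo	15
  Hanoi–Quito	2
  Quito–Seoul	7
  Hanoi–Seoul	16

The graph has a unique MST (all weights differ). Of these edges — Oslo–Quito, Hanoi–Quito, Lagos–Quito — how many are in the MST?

2

Kruskal: consider edges lightest-first.
Hanoi–Quito (2): add — endpoints in different components.
Lagos–Seoul (3): add — endpoints in different components.
Lagos–Quito (4): add — endpoints in different components.
Oslo–Seoul (5): add — endpoints in different components.
Oslo–Sofia (6): add — endpoints in different components.
MST edge set: {Hanoi–Quito, Lagos–Seoul, Lagos–Quito, Oslo–Seoul, Oslo–Sofia}.
Of the listed edges, {Hanoi–Quito, Lagos–Quito} are in the MST → 2.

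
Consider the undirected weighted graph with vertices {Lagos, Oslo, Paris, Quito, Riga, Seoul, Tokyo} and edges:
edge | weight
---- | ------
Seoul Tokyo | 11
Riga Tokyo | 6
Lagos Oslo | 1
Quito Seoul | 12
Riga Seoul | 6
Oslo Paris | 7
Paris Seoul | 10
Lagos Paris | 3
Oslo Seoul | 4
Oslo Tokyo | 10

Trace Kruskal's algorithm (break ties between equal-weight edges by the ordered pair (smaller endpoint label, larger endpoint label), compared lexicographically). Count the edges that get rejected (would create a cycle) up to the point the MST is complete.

4

Kruskal: consider edges lightest-first.
Lagos Oslo (1): add. Components now {Lagos,Oslo} {Quito} {Riga} {Tokyo} {Seoul} {Paris}
Lagos Paris (3): add. Components now {Lagos,Oslo,Paris} {Quito} {Riga} {Tokyo} {Seoul}
Oslo Seoul (4): add. Components now {Lagos,Oslo,Paris,Seoul} {Quito} {Riga} {Tokyo}
Riga Seoul (6): add. Components now {Lagos,Oslo,Paris,Riga,Seoul} {Quito} {Tokyo}
Riga Tokyo (6): add. Components now {Lagos,Oslo,Paris,Riga,Seoul,Tokyo} {Quito}
Oslo Paris (7): skip — Oslo and Paris already connected.
Oslo Tokyo (10): skip — Oslo and Tokyo already connected.
Paris Seoul (10): skip — Seoul and Paris already connected.
Seoul Tokyo (11): skip — Tokyo and Seoul already connected.
Quito Seoul (12): add. Components now {Lagos,Oslo,Paris,Quito,Riga,Seoul,Tokyo}
Edges rejected before the tree was complete: 4.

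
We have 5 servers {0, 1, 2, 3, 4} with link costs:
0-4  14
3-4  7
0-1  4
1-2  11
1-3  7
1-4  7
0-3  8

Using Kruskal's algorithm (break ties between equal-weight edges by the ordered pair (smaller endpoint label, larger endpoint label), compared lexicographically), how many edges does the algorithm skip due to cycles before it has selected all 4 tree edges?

Kruskal's algorithm — process edges by increasing weight (ties by edge label):
0-1 (4): add — endpoints in different components.
1-3 (7): add — endpoints in different components.
1-4 (7): add — endpoints in different components.
3-4 (7): skip — 3 and 4 already connected.
0-3 (8): skip — 0 and 3 already connected.
1-2 (11): add — endpoints in different components.
Edges rejected before the tree was complete: 2.

2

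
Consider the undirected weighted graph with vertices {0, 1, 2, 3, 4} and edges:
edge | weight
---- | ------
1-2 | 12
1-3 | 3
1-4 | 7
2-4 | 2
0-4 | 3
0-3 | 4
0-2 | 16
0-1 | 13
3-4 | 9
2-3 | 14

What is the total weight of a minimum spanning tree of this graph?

12

Prim's algorithm from 3:
Step 1: cheapest edge leaving the tree is 1-3 (3); add 1.
Step 2: cheapest edge leaving the tree is 0-3 (4); add 0.
Step 3: cheapest edge leaving the tree is 0-4 (3); add 4.
Step 4: cheapest edge leaving the tree is 2-4 (2); add 2.
MST edges: 1-3, 0-3, 0-4, 2-4; total weight 3+4+3+2 = 12.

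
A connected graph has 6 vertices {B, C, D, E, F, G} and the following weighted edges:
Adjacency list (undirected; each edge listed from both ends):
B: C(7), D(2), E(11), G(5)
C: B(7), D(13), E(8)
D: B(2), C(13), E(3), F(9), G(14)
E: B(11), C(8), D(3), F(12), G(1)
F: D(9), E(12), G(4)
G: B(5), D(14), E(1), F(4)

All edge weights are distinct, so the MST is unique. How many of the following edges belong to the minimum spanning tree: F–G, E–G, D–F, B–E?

2

Kruskal: consider edges lightest-first.
E–G (1): add — endpoints in different components.
B–D (2): add — endpoints in different components.
D–E (3): add — endpoints in different components.
F–G (4): add — endpoints in different components.
B–G (5): skip — B and G already connected.
B–C (7): add — endpoints in different components.
MST edge set: {E–G, B–D, D–E, F–G, B–C}.
Of the listed edges, {F–G, E–G} are in the MST → 2.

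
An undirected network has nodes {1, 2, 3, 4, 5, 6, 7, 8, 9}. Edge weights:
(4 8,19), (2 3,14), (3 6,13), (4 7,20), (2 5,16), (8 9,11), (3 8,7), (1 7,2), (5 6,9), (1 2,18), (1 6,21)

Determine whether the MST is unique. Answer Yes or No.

Yes

Kruskal: consider edges lightest-first.
1 7 (2): add — endpoints in different components.
3 8 (7): add — endpoints in different components.
5 6 (9): add — endpoints in different components.
8 9 (11): add — endpoints in different components.
3 6 (13): add — endpoints in different components.
2 3 (14): add — endpoints in different components.
2 5 (16): skip — 2 and 5 already connected.
1 2 (18): add — endpoints in different components.
4 8 (19): add — endpoints in different components.
Every non-tree edge has weight strictly greater than the heaviest edge on the tree path between its endpoints, so the MST is unique.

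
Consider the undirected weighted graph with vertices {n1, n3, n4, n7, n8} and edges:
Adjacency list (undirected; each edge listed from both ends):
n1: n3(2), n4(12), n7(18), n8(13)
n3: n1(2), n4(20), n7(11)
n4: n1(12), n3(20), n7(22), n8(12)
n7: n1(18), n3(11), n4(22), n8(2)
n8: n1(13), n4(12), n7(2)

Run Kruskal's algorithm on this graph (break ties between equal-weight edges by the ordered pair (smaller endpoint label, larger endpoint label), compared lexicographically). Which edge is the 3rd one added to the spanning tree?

n3-n7

Kruskal: consider edges lightest-first.
n1 n3 (2): add — endpoints in different components.
n7 n8 (2): add — endpoints in different components.
n3 n7 (11): add — endpoints in different components.
n1 n4 (12): add — endpoints in different components.
The 3rd edge added is n3 n7.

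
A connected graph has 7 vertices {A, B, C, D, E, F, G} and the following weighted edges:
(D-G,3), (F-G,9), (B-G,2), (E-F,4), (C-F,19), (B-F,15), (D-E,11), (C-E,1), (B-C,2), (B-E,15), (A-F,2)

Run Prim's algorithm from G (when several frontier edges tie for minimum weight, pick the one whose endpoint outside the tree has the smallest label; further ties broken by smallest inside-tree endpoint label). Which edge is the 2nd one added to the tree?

Prim, starting at G.
Step 1: frontier [B-G 2, D-G 3, F-G 9] → take B-G (2); add B.
Step 2: frontier [B-C 2, B-E 15, B-F 15, D-G 3, F-G 9] → take B-C (2); add C.
Step 3: frontier [B-E 15, B-F 15, C-E 1, C-F 19, D-G 3, F-G 9] → take C-E (1); add E.
Step 4: frontier [B-F 15, C-F 19, E-F 4, D-E 11, D-G 3, F-G 9] → take D-G (3); add D.
Step 5: frontier [B-F 15, C-F 19, E-F 4, F-G 9] → take E-F (4); add F.
Step 6: frontier [A-F 2] → take A-F (2); add A.
The 2nd edge added is B-C.

B-C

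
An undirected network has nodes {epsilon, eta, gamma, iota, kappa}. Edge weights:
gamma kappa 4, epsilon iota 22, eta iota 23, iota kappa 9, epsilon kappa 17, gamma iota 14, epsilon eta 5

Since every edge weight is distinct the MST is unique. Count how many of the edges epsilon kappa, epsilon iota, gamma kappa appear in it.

2

Sort edges by weight, then run Kruskal:
gamma kappa (4): add — endpoints in different components.
epsilon eta (5): add — endpoints in different components.
iota kappa (9): add — endpoints in different components.
gamma iota (14): skip — iota and gamma already connected.
epsilon kappa (17): add — endpoints in different components.
MST edge set: {gamma kappa, epsilon eta, iota kappa, epsilon kappa}.
Of the listed edges, {epsilon kappa, gamma kappa} are in the MST → 2.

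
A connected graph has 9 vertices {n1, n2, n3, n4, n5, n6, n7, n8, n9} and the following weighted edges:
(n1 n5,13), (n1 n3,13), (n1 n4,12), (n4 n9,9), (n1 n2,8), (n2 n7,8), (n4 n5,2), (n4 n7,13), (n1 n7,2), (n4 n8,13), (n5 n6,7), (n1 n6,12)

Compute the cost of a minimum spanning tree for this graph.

Prim, starting at n3.
Step 1: cheapest edge leaving the tree is n1 n3 (13); add n1.
Step 2: cheapest edge leaving the tree is n1 n7 (2); add n7.
Step 3: cheapest edge leaving the tree is n1 n2 (8); add n2.
Step 4: cheapest edge leaving the tree is n1 n4 (12); add n4.
Step 5: cheapest edge leaving the tree is n4 n5 (2); add n5.
Step 6: cheapest edge leaving the tree is n5 n6 (7); add n6.
Step 7: cheapest edge leaving the tree is n4 n9 (9); add n9.
Step 8: cheapest edge leaving the tree is n4 n8 (13); add n8.
MST edges: n1 n3, n1 n7, n1 n2, n1 n4, n4 n5, n5 n6, n4 n9, n4 n8; total weight 13+2+8+12+2+7+9+13 = 66.

66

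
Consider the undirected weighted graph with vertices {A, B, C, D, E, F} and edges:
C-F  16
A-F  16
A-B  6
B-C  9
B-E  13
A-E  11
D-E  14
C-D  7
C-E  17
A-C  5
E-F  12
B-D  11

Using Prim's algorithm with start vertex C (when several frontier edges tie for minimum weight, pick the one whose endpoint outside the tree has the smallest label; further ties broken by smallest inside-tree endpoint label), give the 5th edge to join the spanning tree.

Grow the tree from C using Prim:
Step 1: cheapest edge leaving the tree is A-C (5); add A.
Step 2: cheapest edge leaving the tree is A-B (6); add B.
Step 3: cheapest edge leaving the tree is C-D (7); add D.
Step 4: cheapest edge leaving the tree is A-E (11); add E.
Step 5: cheapest edge leaving the tree is E-F (12); add F.
The 5th edge added is E-F.

E-F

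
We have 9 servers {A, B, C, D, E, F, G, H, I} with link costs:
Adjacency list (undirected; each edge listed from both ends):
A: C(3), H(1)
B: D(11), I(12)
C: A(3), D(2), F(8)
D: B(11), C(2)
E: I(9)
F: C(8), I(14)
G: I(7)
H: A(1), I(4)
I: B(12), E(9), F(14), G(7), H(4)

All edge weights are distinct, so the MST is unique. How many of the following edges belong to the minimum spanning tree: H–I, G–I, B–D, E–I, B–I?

4

Kruskal: consider edges lightest-first.
A–H (1): add — endpoints in different components.
C–D (2): add — endpoints in different components.
A–C (3): add — endpoints in different components.
H–I (4): add — endpoints in different components.
G–I (7): add — endpoints in different components.
C–F (8): add — endpoints in different components.
E–I (9): add — endpoints in different components.
B–D (11): add — endpoints in different components.
MST edge set: {A–H, C–D, A–C, H–I, G–I, C–F, E–I, B–D}.
Of the listed edges, {H–I, G–I, B–D, E–I} are in the MST → 4.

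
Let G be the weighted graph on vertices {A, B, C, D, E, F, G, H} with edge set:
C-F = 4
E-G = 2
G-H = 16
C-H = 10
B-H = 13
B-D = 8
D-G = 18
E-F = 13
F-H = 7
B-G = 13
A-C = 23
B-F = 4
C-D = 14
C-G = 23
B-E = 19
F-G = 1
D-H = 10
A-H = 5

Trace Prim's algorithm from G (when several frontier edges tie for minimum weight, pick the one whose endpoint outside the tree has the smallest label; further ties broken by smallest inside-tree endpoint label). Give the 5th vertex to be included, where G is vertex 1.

C

Grow the tree from G using Prim:
Step 1: cheapest edge leaving the tree is F-G (1); add F.
Step 2: cheapest edge leaving the tree is E-G (2); add E.
Step 3: cheapest edge leaving the tree is B-F (4); add B.
Step 4: cheapest edge leaving the tree is C-F (4); add C.
Step 5: cheapest edge leaving the tree is F-H (7); add H.
Step 6: cheapest edge leaving the tree is A-H (5); add A.
Step 7: cheapest edge leaving the tree is B-D (8); add D.
Vertex order: G, F, E, B, C, H, A, D. The 5th vertex is C.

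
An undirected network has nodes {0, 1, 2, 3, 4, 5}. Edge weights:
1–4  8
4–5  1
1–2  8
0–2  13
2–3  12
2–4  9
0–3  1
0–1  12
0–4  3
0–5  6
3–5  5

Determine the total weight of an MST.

21

Sort edges by weight, then run Kruskal:
0–3 (1): add — endpoints in different components.
4–5 (1): add — endpoints in different components.
0–4 (3): add — endpoints in different components.
3–5 (5): skip — 3 and 5 already connected.
0–5 (6): skip — 0 and 5 already connected.
1–2 (8): add — endpoints in different components.
1–4 (8): add — endpoints in different components.
MST edges: 0–3, 4–5, 0–4, 1–2, 1–4; total weight 1+1+3+8+8 = 21.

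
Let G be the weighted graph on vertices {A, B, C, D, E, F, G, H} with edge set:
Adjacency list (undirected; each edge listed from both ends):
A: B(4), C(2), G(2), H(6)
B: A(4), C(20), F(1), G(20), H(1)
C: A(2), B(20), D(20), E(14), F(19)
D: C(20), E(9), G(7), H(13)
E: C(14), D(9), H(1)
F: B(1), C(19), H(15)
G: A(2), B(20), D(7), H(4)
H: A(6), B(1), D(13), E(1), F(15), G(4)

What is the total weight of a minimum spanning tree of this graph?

Prim, starting at F.
Step 1: cheapest edge leaving the tree is B–F (1); add B.
Step 2: cheapest edge leaving the tree is B–H (1); add H.
Step 3: cheapest edge leaving the tree is E–H (1); add E.
Step 4: cheapest edge leaving the tree is A–B (4); add A.
Step 5: cheapest edge leaving the tree is A–C (2); add C.
Step 6: cheapest edge leaving the tree is A–G (2); add G.
Step 7: cheapest edge leaving the tree is D–G (7); add D.
MST edges: B–F, B–H, E–H, A–B, A–C, A–G, D–G; total weight 1+1+1+4+2+2+7 = 18.

18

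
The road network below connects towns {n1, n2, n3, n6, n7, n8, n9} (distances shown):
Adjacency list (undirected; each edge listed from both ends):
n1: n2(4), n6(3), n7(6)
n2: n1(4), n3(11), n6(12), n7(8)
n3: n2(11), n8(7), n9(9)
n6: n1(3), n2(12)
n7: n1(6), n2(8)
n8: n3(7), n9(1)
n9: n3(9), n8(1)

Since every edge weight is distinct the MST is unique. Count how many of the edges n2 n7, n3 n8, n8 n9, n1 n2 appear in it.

Sort edges by weight, then run Kruskal:
n8 n9 (1): add — endpoints in different components.
n1 n6 (3): add — endpoints in different components.
n1 n2 (4): add — endpoints in different components.
n1 n7 (6): add — endpoints in different components.
n3 n8 (7): add — endpoints in different components.
n2 n7 (8): skip — n2 and n7 already connected.
n3 n9 (9): skip — n3 and n9 already connected.
n2 n3 (11): add — endpoints in different components.
MST edge set: {n8 n9, n1 n6, n1 n2, n1 n7, n3 n8, n2 n3}.
Of the listed edges, {n3 n8, n8 n9, n1 n2} are in the MST → 3.

3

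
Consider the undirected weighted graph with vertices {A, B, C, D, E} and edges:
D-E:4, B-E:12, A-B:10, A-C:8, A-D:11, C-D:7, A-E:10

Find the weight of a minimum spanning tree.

Prim, starting at C.
Step 1: cheapest edge leaving the tree is C-D (7); add D.
Step 2: cheapest edge leaving the tree is D-E (4); add E.
Step 3: cheapest edge leaving the tree is A-C (8); add A.
Step 4: cheapest edge leaving the tree is A-B (10); add B.
MST edges: C-D, D-E, A-C, A-B; total weight 7+4+8+10 = 29.

29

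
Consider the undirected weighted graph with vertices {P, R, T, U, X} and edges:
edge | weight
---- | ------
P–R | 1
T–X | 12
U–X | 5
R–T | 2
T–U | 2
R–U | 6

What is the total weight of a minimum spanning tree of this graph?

Kruskal's algorithm — process edges by increasing weight (ties by edge label):
P–R (1): add — endpoints in different components.
R–T (2): add — endpoints in different components.
T–U (2): add — endpoints in different components.
U–X (5): add — endpoints in different components.
MST edges: P–R, R–T, T–U, U–X; total weight 1+2+2+5 = 10.

10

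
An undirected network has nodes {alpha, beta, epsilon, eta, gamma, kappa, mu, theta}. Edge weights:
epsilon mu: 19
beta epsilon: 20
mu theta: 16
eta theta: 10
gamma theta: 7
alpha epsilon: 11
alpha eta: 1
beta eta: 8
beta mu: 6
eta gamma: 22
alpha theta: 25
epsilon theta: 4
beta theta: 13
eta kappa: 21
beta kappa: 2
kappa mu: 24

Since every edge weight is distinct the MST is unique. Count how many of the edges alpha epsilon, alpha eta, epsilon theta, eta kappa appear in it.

Kruskal's algorithm — process edges by increasing weight (ties by edge label):
alpha eta (1): add — endpoints in different components.
beta kappa (2): add — endpoints in different components.
epsilon theta (4): add — endpoints in different components.
beta mu (6): add — endpoints in different components.
gamma theta (7): add — endpoints in different components.
beta eta (8): add — endpoints in different components.
eta theta (10): add — endpoints in different components.
MST edge set: {alpha eta, beta kappa, epsilon theta, beta mu, gamma theta, beta eta, eta theta}.
Of the listed edges, {alpha eta, epsilon theta} are in the MST → 2.

2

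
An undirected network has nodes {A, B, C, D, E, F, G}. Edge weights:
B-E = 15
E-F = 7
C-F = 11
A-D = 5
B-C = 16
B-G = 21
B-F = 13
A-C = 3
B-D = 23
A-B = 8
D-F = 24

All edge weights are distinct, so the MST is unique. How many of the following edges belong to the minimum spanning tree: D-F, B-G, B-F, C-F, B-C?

2

Kruskal: consider edges lightest-first.
A-C (3): add. Components now {A,C} {B} {D} {E} {F} {G}
A-D (5): add. Components now {A,C,D} {B} {E} {F} {G}
E-F (7): add. Components now {A,C,D} {B} {E,F} {G}
A-B (8): add. Components now {A,B,C,D} {E,F} {G}
C-F (11): add. Components now {A,B,C,D,E,F} {G}
B-F (13): skip — B and F already connected.
B-E (15): skip — B and E already connected.
B-C (16): skip — B and C already connected.
B-G (21): add. Components now {A,B,C,D,E,F,G}
MST edge set: {A-C, A-D, E-F, A-B, C-F, B-G}.
Of the listed edges, {B-G, C-F} are in the MST → 2.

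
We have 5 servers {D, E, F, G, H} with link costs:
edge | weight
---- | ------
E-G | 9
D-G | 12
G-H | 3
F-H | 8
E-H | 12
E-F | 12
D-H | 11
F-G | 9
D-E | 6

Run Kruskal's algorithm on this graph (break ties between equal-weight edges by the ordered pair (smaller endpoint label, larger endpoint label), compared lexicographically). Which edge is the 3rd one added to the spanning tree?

F-H

Kruskal: consider edges lightest-first.
G-H (3): add — endpoints in different components.
D-E (6): add — endpoints in different components.
F-H (8): add — endpoints in different components.
E-G (9): add — endpoints in different components.
The 3rd edge added is F-H.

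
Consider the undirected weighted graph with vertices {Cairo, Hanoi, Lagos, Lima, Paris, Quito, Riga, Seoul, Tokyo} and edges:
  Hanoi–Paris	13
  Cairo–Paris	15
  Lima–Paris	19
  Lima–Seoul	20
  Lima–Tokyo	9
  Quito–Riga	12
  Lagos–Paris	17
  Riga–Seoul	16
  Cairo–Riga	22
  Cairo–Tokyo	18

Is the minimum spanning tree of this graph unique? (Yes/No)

Yes

Sort edges by weight, then run Kruskal:
Lima–Tokyo (9): add — endpoints in different components.
Quito–Riga (12): add — endpoints in different components.
Hanoi–Paris (13): add — endpoints in different components.
Cairo–Paris (15): add — endpoints in different components.
Riga–Seoul (16): add — endpoints in different components.
Lagos–Paris (17): add — endpoints in different components.
Cairo–Tokyo (18): add — endpoints in different components.
Lima–Paris (19): skip — Lima and Paris already connected.
Lima–Seoul (20): add — endpoints in different components.
Every non-tree edge has weight strictly greater than the heaviest edge on the tree path between its endpoints, so the MST is unique.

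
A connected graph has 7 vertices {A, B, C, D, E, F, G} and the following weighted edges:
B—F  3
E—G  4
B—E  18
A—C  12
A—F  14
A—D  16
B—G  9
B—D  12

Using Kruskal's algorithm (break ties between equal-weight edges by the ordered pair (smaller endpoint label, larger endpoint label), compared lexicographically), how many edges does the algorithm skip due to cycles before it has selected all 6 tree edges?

0

Kruskal's algorithm — process edges by increasing weight (ties by edge label):
B—F (3): add — endpoints in different components.
E—G (4): add — endpoints in different components.
B—G (9): add — endpoints in different components.
A—C (12): add — endpoints in different components.
B—D (12): add — endpoints in different components.
A—F (14): add — endpoints in different components.
Edges rejected before the tree was complete: 0.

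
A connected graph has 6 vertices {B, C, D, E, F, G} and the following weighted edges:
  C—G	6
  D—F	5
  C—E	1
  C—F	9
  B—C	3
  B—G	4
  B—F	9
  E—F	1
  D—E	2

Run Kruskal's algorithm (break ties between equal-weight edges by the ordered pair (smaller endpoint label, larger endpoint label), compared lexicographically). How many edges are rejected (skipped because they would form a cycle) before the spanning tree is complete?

0

Sort edges by weight, then run Kruskal:
C—E (1): add — endpoints in different components.
E—F (1): add — endpoints in different components.
D—E (2): add — endpoints in different components.
B—C (3): add — endpoints in different components.
B—G (4): add — endpoints in different components.
Edges rejected before the tree was complete: 0.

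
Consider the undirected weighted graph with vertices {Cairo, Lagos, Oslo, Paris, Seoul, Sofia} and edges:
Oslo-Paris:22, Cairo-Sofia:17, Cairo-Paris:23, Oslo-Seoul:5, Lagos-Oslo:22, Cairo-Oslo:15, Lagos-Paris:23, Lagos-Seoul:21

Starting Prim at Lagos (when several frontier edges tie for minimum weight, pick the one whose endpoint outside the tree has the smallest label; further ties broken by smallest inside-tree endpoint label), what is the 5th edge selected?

Prim, starting at Lagos.
Step 1: cheapest edge leaving the tree is Lagos-Seoul (21); add Seoul.
Step 2: cheapest edge leaving the tree is Oslo-Seoul (5); add Oslo.
Step 3: cheapest edge leaving the tree is Cairo-Oslo (15); add Cairo.
Step 4: cheapest edge leaving the tree is Cairo-Sofia (17); add Sofia.
Step 5: cheapest edge leaving the tree is Oslo-Paris (22); add Paris.
The 5th edge added is Oslo-Paris.

Oslo-Paris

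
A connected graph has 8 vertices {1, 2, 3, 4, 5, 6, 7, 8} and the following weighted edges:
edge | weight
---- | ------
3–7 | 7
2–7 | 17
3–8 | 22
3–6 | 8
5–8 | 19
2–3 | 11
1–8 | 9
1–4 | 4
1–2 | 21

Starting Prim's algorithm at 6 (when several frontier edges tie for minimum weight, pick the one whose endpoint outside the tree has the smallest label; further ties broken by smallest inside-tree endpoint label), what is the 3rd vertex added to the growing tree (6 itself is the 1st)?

Grow the tree from 6 using Prim:
Step 1: cheapest edge leaving the tree is 3–6 (8); add 3.
Step 2: cheapest edge leaving the tree is 3–7 (7); add 7.
Step 3: cheapest edge leaving the tree is 2–3 (11); add 2.
Step 4: cheapest edge leaving the tree is 1–2 (21); add 1.
Step 5: cheapest edge leaving the tree is 1–4 (4); add 4.
Step 6: cheapest edge leaving the tree is 1–8 (9); add 8.
Step 7: cheapest edge leaving the tree is 5–8 (19); add 5.
Vertex order: 6, 3, 7, 2, 1, 4, 8, 5. The 3rd vertex is 7.

7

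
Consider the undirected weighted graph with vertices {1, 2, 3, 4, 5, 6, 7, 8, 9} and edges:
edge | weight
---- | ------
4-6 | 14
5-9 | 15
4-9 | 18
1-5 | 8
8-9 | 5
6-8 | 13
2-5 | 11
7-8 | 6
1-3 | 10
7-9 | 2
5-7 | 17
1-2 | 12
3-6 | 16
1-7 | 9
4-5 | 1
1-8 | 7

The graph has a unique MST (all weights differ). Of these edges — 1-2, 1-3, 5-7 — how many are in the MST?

Kruskal's algorithm — process edges by increasing weight (ties by edge label):
4-5 (1): add — endpoints in different components.
7-9 (2): add — endpoints in different components.
8-9 (5): add — endpoints in different components.
7-8 (6): skip — 7 and 8 already connected.
1-8 (7): add — endpoints in different components.
1-5 (8): add — endpoints in different components.
1-7 (9): skip — 1 and 7 already connected.
1-3 (10): add — endpoints in different components.
2-5 (11): add — endpoints in different components.
1-2 (12): skip — 1 and 2 already connected.
6-8 (13): add — endpoints in different components.
MST edge set: {4-5, 7-9, 8-9, 1-8, 1-5, 1-3, 2-5, 6-8}.
Of the listed edges, {1-3} are in the MST → 1.

1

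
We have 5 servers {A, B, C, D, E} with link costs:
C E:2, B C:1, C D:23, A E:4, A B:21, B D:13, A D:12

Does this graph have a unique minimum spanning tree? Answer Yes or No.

Yes

Kruskal's algorithm — process edges by increasing weight (ties by edge label):
B C (1): add. Components now {A} {B,C} {D} {E}
C E (2): add. Components now {A} {B,C,E} {D}
A E (4): add. Components now {A,B,C,E} {D}
A D (12): add. Components now {A,B,C,D,E}
Every non-tree edge has weight strictly greater than the heaviest edge on the tree path between its endpoints, so the MST is unique.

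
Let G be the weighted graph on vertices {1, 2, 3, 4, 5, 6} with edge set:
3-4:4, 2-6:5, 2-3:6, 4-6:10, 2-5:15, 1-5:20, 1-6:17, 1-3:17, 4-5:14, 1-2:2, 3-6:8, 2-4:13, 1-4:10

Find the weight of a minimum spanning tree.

Kruskal: consider edges lightest-first.
1-2 (2): add — endpoints in different components.
3-4 (4): add — endpoints in different components.
2-6 (5): add — endpoints in different components.
2-3 (6): add — endpoints in different components.
3-6 (8): skip — 3 and 6 already connected.
1-4 (10): skip — 1 and 4 already connected.
4-6 (10): skip — 4 and 6 already connected.
2-4 (13): skip — 2 and 4 already connected.
4-5 (14): add — endpoints in different components.
MST edges: 1-2, 3-4, 2-6, 2-3, 4-5; total weight 2+4+5+6+14 = 31.

31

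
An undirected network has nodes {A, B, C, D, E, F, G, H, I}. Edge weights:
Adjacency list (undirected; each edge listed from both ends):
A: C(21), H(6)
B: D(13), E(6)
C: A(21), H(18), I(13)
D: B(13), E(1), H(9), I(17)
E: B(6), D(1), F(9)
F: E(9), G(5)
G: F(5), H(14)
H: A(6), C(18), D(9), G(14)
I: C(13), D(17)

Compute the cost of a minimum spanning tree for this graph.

66

Kruskal's algorithm — process edges by increasing weight (ties by edge label):
D—E (1): add — endpoints in different components.
F—G (5): add — endpoints in different components.
A—H (6): add — endpoints in different components.
B—E (6): add — endpoints in different components.
D—H (9): add — endpoints in different components.
E—F (9): add — endpoints in different components.
B—D (13): skip — B and D already connected.
C—I (13): add — endpoints in different components.
G—H (14): skip — G and H already connected.
D—I (17): add — endpoints in different components.
MST edges: D—E, F—G, A—H, B—E, D—H, E—F, C—I, D—I; total weight 1+5+6+6+9+9+13+17 = 66.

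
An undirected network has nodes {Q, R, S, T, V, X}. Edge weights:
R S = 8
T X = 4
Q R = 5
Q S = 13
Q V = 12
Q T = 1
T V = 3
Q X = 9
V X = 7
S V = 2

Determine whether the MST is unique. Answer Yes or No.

Kruskal: consider edges lightest-first.
Q T (1): add — endpoints in different components.
S V (2): add — endpoints in different components.
T V (3): add — endpoints in different components.
T X (4): add — endpoints in different components.
Q R (5): add — endpoints in different components.
Every non-tree edge has weight strictly greater than the heaviest edge on the tree path between its endpoints, so the MST is unique.

Yes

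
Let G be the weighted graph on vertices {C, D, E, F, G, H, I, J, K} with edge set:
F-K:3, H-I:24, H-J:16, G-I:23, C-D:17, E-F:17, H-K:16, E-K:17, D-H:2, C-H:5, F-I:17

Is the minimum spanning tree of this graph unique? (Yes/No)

Sort edges by weight, then run Kruskal:
D-H (2): add — endpoints in different components.
F-K (3): add — endpoints in different components.
C-H (5): add — endpoints in different components.
H-J (16): add — endpoints in different components.
H-K (16): add — endpoints in different components.
C-D (17): skip — C and D already connected.
E-F (17): add — endpoints in different components.
E-K (17): skip — E and K already connected.
F-I (17): add — endpoints in different components.
G-I (23): add — endpoints in different components.
Non-tree edge E-K has weight 17, equal to the heaviest edge on its tree cycle — swapping gives another MST of the same weight. Not unique.

No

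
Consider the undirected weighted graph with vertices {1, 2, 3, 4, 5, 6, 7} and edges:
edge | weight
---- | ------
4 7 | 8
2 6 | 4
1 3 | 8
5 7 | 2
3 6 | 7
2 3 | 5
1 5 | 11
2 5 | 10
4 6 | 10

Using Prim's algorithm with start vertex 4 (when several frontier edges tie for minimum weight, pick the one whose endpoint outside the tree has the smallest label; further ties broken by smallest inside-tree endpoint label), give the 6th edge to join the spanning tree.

1-3

Prim, starting at 4.
Step 1: cheapest edge leaving the tree is 4 7 (8); add 7.
Step 2: cheapest edge leaving the tree is 5 7 (2); add 5.
Step 3: cheapest edge leaving the tree is 2 5 (10); add 2.
Step 4: cheapest edge leaving the tree is 2 6 (4); add 6.
Step 5: cheapest edge leaving the tree is 2 3 (5); add 3.
Step 6: cheapest edge leaving the tree is 1 3 (8); add 1.
The 6th edge added is 1 3.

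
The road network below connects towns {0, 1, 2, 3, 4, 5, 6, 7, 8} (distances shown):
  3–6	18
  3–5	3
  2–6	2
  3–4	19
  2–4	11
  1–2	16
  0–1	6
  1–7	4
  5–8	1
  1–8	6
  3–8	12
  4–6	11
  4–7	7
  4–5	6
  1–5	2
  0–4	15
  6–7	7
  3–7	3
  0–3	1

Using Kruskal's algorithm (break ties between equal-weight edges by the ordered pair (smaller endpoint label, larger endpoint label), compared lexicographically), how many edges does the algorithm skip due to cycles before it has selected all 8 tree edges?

4

Sort edges by weight, then run Kruskal:
0–3 (1): add — endpoints in different components.
5–8 (1): add — endpoints in different components.
1–5 (2): add — endpoints in different components.
2–6 (2): add — endpoints in different components.
3–5 (3): add — endpoints in different components.
3–7 (3): add — endpoints in different components.
1–7 (4): skip — 1 and 7 already connected.
0–1 (6): skip — 0 and 1 already connected.
1–8 (6): skip — 1 and 8 already connected.
4–5 (6): add — endpoints in different components.
4–7 (7): skip — 4 and 7 already connected.
6–7 (7): add — endpoints in different components.
Edges rejected before the tree was complete: 4.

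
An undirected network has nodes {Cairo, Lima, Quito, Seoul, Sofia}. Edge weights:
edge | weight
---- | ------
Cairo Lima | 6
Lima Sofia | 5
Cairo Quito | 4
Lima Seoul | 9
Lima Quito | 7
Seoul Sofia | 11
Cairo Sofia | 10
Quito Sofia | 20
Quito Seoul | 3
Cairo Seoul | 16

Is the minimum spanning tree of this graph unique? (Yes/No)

Yes

Kruskal's algorithm — process edges by increasing weight (ties by edge label):
Quito Seoul (3): add. Components now {Sofia} {Cairo} {Quito,Seoul} {Lima}
Cairo Quito (4): add. Components now {Sofia} {Cairo,Quito,Seoul} {Lima}
Lima Sofia (5): add. Components now {Lima,Sofia} {Cairo,Quito,Seoul}
Cairo Lima (6): add. Components now {Cairo,Lima,Quito,Seoul,Sofia}
Every non-tree edge has weight strictly greater than the heaviest edge on the tree path between its endpoints, so the MST is unique.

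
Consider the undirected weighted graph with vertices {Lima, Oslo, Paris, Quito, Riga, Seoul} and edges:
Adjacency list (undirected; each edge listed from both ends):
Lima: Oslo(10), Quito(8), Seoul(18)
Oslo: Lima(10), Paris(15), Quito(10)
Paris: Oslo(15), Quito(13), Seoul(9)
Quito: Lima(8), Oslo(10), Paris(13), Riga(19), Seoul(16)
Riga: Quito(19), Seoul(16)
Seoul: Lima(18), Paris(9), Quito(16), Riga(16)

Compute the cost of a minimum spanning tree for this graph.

56

Prim's algorithm from Oslo:
Step 1: cheapest edge leaving the tree is Lima—Oslo (10); add Lima.
Step 2: cheapest edge leaving the tree is Lima—Quito (8); add Quito.
Step 3: cheapest edge leaving the tree is Paris—Quito (13); add Paris.
Step 4: cheapest edge leaving the tree is Paris—Seoul (9); add Seoul.
Step 5: cheapest edge leaving the tree is Riga—Seoul (16); add Riga.
MST edges: Lima—Oslo, Lima—Quito, Paris—Quito, Paris—Seoul, Riga—Seoul; total weight 10+8+13+9+16 = 56.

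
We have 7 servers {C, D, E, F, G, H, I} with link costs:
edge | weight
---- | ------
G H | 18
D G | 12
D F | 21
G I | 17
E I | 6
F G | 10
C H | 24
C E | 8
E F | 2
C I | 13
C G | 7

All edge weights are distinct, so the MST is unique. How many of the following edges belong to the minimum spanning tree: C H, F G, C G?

Kruskal: consider edges lightest-first.
E F (2): add. Components now {C} {D} {E,F} {G} {H} {I}
E I (6): add. Components now {C} {D} {E,F,I} {G} {H}
C G (7): add. Components now {C,G} {D} {E,F,I} {H}
C E (8): add. Components now {C,E,F,G,I} {D} {H}
F G (10): skip — F and G already connected.
D G (12): add. Components now {C,D,E,F,G,I} {H}
C I (13): skip — C and I already connected.
G I (17): skip — G and I already connected.
G H (18): add. Components now {C,D,E,F,G,H,I}
MST edge set: {E F, E I, C G, C E, D G, G H}.
Of the listed edges, {C G} are in the MST → 1.

1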